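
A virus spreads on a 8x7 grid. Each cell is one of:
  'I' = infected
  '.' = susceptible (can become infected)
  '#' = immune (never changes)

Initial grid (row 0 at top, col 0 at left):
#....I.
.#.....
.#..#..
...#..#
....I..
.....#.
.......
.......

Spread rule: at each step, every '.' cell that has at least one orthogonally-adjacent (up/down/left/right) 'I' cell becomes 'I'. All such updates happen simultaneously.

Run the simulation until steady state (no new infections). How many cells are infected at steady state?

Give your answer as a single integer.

Answer: 49

Derivation:
Step 0 (initial): 2 infected
Step 1: +7 new -> 9 infected
Step 2: +9 new -> 18 infected
Step 3: +10 new -> 28 infected
Step 4: +11 new -> 39 infected
Step 5: +5 new -> 44 infected
Step 6: +3 new -> 47 infected
Step 7: +2 new -> 49 infected
Step 8: +0 new -> 49 infected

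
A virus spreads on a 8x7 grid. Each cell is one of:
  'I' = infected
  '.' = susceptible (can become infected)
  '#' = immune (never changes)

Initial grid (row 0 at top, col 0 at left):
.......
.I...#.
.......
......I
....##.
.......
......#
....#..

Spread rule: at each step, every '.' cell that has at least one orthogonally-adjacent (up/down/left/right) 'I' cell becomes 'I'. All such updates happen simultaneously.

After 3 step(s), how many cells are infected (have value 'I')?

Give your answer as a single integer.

Answer: 29

Derivation:
Step 0 (initial): 2 infected
Step 1: +7 new -> 9 infected
Step 2: +10 new -> 19 infected
Step 3: +10 new -> 29 infected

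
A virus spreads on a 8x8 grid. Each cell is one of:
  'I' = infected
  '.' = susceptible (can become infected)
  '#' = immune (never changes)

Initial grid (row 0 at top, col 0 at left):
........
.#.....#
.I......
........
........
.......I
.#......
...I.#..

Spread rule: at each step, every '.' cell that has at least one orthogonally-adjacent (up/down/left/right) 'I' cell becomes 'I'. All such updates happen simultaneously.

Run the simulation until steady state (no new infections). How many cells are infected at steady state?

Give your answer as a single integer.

Step 0 (initial): 3 infected
Step 1: +9 new -> 12 infected
Step 2: +15 new -> 27 infected
Step 3: +17 new -> 44 infected
Step 4: +10 new -> 54 infected
Step 5: +3 new -> 57 infected
Step 6: +2 new -> 59 infected
Step 7: +1 new -> 60 infected
Step 8: +0 new -> 60 infected

Answer: 60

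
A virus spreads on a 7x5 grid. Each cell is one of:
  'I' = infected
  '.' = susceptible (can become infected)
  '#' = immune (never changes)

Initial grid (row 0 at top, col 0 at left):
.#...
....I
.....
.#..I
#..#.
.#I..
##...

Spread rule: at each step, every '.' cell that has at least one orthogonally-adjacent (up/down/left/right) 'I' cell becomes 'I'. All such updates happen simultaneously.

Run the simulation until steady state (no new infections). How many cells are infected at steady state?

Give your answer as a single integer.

Step 0 (initial): 3 infected
Step 1: +8 new -> 11 infected
Step 2: +7 new -> 18 infected
Step 3: +4 new -> 22 infected
Step 4: +2 new -> 24 infected
Step 5: +2 new -> 26 infected
Step 6: +1 new -> 27 infected
Step 7: +0 new -> 27 infected

Answer: 27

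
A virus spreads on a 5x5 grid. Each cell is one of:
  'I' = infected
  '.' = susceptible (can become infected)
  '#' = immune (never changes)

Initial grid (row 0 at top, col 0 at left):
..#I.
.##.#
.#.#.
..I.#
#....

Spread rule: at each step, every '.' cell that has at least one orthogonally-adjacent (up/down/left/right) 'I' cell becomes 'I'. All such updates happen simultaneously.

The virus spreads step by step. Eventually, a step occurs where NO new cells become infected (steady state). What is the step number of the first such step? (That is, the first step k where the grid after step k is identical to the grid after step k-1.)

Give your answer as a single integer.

Answer: 7

Derivation:
Step 0 (initial): 2 infected
Step 1: +6 new -> 8 infected
Step 2: +3 new -> 11 infected
Step 3: +2 new -> 13 infected
Step 4: +1 new -> 14 infected
Step 5: +1 new -> 15 infected
Step 6: +1 new -> 16 infected
Step 7: +0 new -> 16 infected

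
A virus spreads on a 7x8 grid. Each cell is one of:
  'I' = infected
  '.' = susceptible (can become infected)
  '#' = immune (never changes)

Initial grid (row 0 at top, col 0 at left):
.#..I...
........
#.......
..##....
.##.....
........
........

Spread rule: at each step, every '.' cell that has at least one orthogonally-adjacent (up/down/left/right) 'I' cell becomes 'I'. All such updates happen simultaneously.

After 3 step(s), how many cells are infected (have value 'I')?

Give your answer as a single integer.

Step 0 (initial): 1 infected
Step 1: +3 new -> 4 infected
Step 2: +5 new -> 9 infected
Step 3: +6 new -> 15 infected

Answer: 15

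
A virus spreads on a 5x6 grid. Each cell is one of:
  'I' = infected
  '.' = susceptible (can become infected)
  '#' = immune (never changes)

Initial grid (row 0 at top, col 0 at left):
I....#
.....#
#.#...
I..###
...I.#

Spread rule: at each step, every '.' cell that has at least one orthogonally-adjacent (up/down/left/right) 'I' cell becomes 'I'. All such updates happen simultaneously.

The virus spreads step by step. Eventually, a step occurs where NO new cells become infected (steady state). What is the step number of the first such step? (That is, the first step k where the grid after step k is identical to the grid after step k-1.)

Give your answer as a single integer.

Answer: 8

Derivation:
Step 0 (initial): 3 infected
Step 1: +6 new -> 9 infected
Step 2: +5 new -> 14 infected
Step 3: +2 new -> 16 infected
Step 4: +2 new -> 18 infected
Step 5: +2 new -> 20 infected
Step 6: +1 new -> 21 infected
Step 7: +1 new -> 22 infected
Step 8: +0 new -> 22 infected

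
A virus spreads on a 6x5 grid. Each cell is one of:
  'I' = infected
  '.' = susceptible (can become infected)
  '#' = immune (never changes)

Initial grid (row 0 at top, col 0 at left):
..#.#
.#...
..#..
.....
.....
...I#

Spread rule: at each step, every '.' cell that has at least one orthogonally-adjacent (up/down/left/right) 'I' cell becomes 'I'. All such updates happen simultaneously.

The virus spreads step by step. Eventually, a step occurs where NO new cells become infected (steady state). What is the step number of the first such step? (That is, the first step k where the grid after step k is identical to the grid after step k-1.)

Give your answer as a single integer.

Answer: 10

Derivation:
Step 0 (initial): 1 infected
Step 1: +2 new -> 3 infected
Step 2: +4 new -> 7 infected
Step 3: +5 new -> 12 infected
Step 4: +4 new -> 16 infected
Step 5: +5 new -> 21 infected
Step 6: +1 new -> 22 infected
Step 7: +1 new -> 23 infected
Step 8: +1 new -> 24 infected
Step 9: +1 new -> 25 infected
Step 10: +0 new -> 25 infected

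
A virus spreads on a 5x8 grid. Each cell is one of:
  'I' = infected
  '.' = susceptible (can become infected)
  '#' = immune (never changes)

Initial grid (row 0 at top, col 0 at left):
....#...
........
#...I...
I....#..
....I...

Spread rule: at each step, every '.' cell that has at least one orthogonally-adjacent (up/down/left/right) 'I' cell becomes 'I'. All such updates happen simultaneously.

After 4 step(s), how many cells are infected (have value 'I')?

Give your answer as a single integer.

Answer: 35

Derivation:
Step 0 (initial): 3 infected
Step 1: +8 new -> 11 infected
Step 2: +10 new -> 21 infected
Step 3: +8 new -> 29 infected
Step 4: +6 new -> 35 infected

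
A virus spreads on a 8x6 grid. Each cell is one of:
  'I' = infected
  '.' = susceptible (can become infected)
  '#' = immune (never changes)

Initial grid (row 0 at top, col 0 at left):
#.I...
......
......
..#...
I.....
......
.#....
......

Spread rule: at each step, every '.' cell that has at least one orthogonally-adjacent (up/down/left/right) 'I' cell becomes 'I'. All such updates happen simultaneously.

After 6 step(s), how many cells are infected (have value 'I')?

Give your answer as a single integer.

Step 0 (initial): 2 infected
Step 1: +6 new -> 8 infected
Step 2: +9 new -> 17 infected
Step 3: +8 new -> 25 infected
Step 4: +7 new -> 32 infected
Step 5: +6 new -> 38 infected
Step 6: +4 new -> 42 infected

Answer: 42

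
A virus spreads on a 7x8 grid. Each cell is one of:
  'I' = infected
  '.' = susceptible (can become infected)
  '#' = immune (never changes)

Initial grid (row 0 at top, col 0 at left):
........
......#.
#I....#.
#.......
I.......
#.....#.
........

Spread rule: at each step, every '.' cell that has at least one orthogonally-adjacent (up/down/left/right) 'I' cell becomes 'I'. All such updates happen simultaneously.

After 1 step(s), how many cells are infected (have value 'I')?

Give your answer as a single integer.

Answer: 6

Derivation:
Step 0 (initial): 2 infected
Step 1: +4 new -> 6 infected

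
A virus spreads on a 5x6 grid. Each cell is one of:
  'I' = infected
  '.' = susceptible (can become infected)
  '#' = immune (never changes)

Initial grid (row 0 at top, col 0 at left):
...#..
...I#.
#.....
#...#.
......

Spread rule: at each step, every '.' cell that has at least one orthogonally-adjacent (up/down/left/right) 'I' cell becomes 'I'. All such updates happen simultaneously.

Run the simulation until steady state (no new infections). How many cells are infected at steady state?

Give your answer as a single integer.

Step 0 (initial): 1 infected
Step 1: +2 new -> 3 infected
Step 2: +5 new -> 8 infected
Step 3: +6 new -> 14 infected
Step 4: +6 new -> 20 infected
Step 5: +3 new -> 23 infected
Step 6: +2 new -> 25 infected
Step 7: +0 new -> 25 infected

Answer: 25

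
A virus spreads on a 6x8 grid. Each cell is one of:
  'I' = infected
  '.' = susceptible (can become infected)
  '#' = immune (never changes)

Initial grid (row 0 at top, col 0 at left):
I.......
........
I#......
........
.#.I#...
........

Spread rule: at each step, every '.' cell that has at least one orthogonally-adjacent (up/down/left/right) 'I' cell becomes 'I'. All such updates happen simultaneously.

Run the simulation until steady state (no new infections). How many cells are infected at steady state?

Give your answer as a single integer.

Step 0 (initial): 3 infected
Step 1: +6 new -> 9 infected
Step 2: +9 new -> 18 infected
Step 3: +9 new -> 27 infected
Step 4: +6 new -> 33 infected
Step 5: +6 new -> 39 infected
Step 6: +4 new -> 43 infected
Step 7: +2 new -> 45 infected
Step 8: +0 new -> 45 infected

Answer: 45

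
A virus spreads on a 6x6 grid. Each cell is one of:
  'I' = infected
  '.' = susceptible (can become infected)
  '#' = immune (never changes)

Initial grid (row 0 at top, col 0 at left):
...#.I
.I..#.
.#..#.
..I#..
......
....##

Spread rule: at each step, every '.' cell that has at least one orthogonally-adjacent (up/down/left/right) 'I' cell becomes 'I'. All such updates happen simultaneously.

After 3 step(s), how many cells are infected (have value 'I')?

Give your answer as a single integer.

Answer: 26

Derivation:
Step 0 (initial): 3 infected
Step 1: +8 new -> 11 infected
Step 2: +10 new -> 21 infected
Step 3: +5 new -> 26 infected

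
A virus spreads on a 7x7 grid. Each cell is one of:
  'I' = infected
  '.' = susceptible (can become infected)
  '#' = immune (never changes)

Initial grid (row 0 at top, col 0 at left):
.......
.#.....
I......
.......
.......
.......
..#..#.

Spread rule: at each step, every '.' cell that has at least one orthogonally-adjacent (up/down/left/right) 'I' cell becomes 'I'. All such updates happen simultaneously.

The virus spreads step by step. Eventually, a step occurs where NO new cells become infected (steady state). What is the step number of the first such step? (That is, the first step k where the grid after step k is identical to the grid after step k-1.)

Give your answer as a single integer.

Answer: 11

Derivation:
Step 0 (initial): 1 infected
Step 1: +3 new -> 4 infected
Step 2: +4 new -> 8 infected
Step 3: +6 new -> 14 infected
Step 4: +7 new -> 21 infected
Step 5: +7 new -> 28 infected
Step 6: +6 new -> 34 infected
Step 7: +6 new -> 40 infected
Step 8: +4 new -> 44 infected
Step 9: +1 new -> 45 infected
Step 10: +1 new -> 46 infected
Step 11: +0 new -> 46 infected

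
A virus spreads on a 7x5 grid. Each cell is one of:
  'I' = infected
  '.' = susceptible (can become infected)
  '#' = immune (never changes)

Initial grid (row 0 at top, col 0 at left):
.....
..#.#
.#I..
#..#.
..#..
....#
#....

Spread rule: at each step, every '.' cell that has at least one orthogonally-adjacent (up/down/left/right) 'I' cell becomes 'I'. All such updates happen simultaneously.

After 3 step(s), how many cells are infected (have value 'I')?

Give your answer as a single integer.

Step 0 (initial): 1 infected
Step 1: +2 new -> 3 infected
Step 2: +3 new -> 6 infected
Step 3: +3 new -> 9 infected

Answer: 9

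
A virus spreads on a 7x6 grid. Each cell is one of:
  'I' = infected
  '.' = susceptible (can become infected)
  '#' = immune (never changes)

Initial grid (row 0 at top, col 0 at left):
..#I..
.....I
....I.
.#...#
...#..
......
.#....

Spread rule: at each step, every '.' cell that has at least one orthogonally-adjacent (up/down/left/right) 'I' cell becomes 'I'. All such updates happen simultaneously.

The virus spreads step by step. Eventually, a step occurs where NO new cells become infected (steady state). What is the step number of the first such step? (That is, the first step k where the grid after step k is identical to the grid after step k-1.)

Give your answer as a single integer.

Step 0 (initial): 3 infected
Step 1: +7 new -> 10 infected
Step 2: +4 new -> 14 infected
Step 3: +5 new -> 19 infected
Step 4: +7 new -> 26 infected
Step 5: +6 new -> 32 infected
Step 6: +3 new -> 35 infected
Step 7: +1 new -> 36 infected
Step 8: +1 new -> 37 infected
Step 9: +0 new -> 37 infected

Answer: 9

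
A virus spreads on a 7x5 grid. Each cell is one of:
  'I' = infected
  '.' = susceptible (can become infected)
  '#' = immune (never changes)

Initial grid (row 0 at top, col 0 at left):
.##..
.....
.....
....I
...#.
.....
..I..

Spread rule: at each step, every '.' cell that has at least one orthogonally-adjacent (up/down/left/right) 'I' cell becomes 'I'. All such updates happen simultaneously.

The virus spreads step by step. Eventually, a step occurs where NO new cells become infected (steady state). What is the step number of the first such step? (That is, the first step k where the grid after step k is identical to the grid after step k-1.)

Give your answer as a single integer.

Step 0 (initial): 2 infected
Step 1: +6 new -> 8 infected
Step 2: +9 new -> 17 infected
Step 3: +6 new -> 23 infected
Step 4: +5 new -> 28 infected
Step 5: +2 new -> 30 infected
Step 6: +1 new -> 31 infected
Step 7: +1 new -> 32 infected
Step 8: +0 new -> 32 infected

Answer: 8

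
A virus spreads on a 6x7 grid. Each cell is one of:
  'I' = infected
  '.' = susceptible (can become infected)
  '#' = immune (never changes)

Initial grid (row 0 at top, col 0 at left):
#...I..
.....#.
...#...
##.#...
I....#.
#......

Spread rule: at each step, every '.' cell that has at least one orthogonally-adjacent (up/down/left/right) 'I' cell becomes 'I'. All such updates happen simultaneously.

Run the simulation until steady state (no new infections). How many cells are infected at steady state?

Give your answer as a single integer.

Answer: 34

Derivation:
Step 0 (initial): 2 infected
Step 1: +4 new -> 6 infected
Step 2: +6 new -> 12 infected
Step 3: +8 new -> 20 infected
Step 4: +6 new -> 26 infected
Step 5: +4 new -> 30 infected
Step 6: +3 new -> 33 infected
Step 7: +1 new -> 34 infected
Step 8: +0 new -> 34 infected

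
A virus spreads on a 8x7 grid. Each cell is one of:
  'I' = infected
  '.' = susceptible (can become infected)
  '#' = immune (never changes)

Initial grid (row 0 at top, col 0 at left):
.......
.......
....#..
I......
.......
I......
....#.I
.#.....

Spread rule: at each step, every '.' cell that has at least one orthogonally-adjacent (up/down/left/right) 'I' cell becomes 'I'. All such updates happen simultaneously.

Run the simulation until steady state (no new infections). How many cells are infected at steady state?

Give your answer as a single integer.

Answer: 53

Derivation:
Step 0 (initial): 3 infected
Step 1: +8 new -> 11 infected
Step 2: +10 new -> 21 infected
Step 3: +11 new -> 32 infected
Step 4: +11 new -> 43 infected
Step 5: +4 new -> 47 infected
Step 6: +4 new -> 51 infected
Step 7: +2 new -> 53 infected
Step 8: +0 new -> 53 infected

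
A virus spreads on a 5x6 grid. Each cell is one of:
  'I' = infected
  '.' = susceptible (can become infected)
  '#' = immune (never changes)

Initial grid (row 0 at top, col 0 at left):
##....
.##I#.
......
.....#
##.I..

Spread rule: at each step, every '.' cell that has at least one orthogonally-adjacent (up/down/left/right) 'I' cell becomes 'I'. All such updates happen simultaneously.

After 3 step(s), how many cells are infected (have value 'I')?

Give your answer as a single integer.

Step 0 (initial): 2 infected
Step 1: +5 new -> 7 infected
Step 2: +7 new -> 14 infected
Step 3: +4 new -> 18 infected

Answer: 18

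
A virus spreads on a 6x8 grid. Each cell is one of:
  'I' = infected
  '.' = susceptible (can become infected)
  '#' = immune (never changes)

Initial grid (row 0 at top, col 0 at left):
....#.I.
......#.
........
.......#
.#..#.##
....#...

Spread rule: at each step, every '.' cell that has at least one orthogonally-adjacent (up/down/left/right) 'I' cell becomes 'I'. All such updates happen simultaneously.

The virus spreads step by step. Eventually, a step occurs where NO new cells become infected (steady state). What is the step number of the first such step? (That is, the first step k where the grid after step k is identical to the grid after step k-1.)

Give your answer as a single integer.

Answer: 12

Derivation:
Step 0 (initial): 1 infected
Step 1: +2 new -> 3 infected
Step 2: +2 new -> 5 infected
Step 3: +3 new -> 8 infected
Step 4: +4 new -> 12 infected
Step 5: +6 new -> 18 infected
Step 6: +5 new -> 23 infected
Step 7: +6 new -> 29 infected
Step 8: +6 new -> 35 infected
Step 9: +2 new -> 37 infected
Step 10: +2 new -> 39 infected
Step 11: +1 new -> 40 infected
Step 12: +0 new -> 40 infected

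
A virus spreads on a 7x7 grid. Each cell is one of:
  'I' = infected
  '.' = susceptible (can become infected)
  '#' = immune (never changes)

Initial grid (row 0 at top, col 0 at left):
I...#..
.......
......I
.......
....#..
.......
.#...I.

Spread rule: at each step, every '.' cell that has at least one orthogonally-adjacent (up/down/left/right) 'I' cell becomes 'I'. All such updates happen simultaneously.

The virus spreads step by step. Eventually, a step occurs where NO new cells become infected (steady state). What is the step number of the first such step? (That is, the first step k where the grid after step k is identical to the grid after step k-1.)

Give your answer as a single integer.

Step 0 (initial): 3 infected
Step 1: +8 new -> 11 infected
Step 2: +12 new -> 23 infected
Step 3: +10 new -> 33 infected
Step 4: +7 new -> 40 infected
Step 5: +5 new -> 45 infected
Step 6: +1 new -> 46 infected
Step 7: +0 new -> 46 infected

Answer: 7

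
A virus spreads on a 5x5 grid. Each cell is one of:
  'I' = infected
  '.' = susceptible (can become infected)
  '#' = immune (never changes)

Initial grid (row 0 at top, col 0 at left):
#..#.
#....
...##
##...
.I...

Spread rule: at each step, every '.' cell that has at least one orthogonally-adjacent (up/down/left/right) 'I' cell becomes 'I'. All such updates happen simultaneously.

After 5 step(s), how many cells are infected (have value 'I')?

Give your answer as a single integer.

Step 0 (initial): 1 infected
Step 1: +2 new -> 3 infected
Step 2: +2 new -> 5 infected
Step 3: +3 new -> 8 infected
Step 4: +3 new -> 11 infected
Step 5: +4 new -> 15 infected

Answer: 15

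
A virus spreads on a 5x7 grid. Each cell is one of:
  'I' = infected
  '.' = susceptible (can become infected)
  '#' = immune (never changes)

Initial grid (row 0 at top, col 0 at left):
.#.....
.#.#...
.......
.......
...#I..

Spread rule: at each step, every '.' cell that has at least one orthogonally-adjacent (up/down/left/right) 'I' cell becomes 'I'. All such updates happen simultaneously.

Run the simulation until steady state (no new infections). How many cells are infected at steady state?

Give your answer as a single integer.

Answer: 31

Derivation:
Step 0 (initial): 1 infected
Step 1: +2 new -> 3 infected
Step 2: +4 new -> 7 infected
Step 3: +5 new -> 12 infected
Step 4: +6 new -> 18 infected
Step 5: +7 new -> 25 infected
Step 6: +4 new -> 29 infected
Step 7: +1 new -> 30 infected
Step 8: +1 new -> 31 infected
Step 9: +0 new -> 31 infected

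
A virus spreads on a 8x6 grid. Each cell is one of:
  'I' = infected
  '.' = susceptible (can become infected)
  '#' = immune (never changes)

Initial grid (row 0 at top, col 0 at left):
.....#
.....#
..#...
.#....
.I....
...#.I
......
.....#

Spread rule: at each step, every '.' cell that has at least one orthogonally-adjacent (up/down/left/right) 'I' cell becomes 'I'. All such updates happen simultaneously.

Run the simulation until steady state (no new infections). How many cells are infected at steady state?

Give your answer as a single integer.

Step 0 (initial): 2 infected
Step 1: +6 new -> 8 infected
Step 2: +9 new -> 17 infected
Step 3: +9 new -> 26 infected
Step 4: +7 new -> 33 infected
Step 5: +4 new -> 37 infected
Step 6: +4 new -> 41 infected
Step 7: +1 new -> 42 infected
Step 8: +0 new -> 42 infected

Answer: 42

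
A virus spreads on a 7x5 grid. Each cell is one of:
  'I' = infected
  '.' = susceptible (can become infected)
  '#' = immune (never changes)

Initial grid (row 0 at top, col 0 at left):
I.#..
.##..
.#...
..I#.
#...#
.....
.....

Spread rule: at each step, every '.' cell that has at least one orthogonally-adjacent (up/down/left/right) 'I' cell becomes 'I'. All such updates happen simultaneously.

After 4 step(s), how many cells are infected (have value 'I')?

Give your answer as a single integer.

Answer: 25

Derivation:
Step 0 (initial): 2 infected
Step 1: +5 new -> 7 infected
Step 2: +6 new -> 13 infected
Step 3: +5 new -> 18 infected
Step 4: +7 new -> 25 infected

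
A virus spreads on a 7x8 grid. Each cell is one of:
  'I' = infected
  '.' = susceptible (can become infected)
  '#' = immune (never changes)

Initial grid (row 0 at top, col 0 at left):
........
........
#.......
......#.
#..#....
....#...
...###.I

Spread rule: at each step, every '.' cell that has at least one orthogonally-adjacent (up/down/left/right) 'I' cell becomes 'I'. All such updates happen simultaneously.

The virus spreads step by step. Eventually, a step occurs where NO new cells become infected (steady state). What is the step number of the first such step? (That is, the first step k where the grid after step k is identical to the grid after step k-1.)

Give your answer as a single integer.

Step 0 (initial): 1 infected
Step 1: +2 new -> 3 infected
Step 2: +2 new -> 5 infected
Step 3: +3 new -> 8 infected
Step 4: +2 new -> 10 infected
Step 5: +4 new -> 14 infected
Step 6: +4 new -> 18 infected
Step 7: +4 new -> 22 infected
Step 8: +4 new -> 26 infected
Step 9: +5 new -> 31 infected
Step 10: +6 new -> 37 infected
Step 11: +5 new -> 42 infected
Step 12: +4 new -> 46 infected
Step 13: +2 new -> 48 infected
Step 14: +0 new -> 48 infected

Answer: 14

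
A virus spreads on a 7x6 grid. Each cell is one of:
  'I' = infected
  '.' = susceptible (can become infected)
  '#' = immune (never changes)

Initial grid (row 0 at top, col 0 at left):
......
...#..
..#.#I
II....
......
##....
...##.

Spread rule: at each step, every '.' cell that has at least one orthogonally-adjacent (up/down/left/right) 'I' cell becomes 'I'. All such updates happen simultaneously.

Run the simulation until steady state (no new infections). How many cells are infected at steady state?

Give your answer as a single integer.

Step 0 (initial): 3 infected
Step 1: +7 new -> 10 infected
Step 2: +8 new -> 18 infected
Step 3: +9 new -> 27 infected
Step 4: +6 new -> 33 infected
Step 5: +1 new -> 34 infected
Step 6: +1 new -> 35 infected
Step 7: +0 new -> 35 infected

Answer: 35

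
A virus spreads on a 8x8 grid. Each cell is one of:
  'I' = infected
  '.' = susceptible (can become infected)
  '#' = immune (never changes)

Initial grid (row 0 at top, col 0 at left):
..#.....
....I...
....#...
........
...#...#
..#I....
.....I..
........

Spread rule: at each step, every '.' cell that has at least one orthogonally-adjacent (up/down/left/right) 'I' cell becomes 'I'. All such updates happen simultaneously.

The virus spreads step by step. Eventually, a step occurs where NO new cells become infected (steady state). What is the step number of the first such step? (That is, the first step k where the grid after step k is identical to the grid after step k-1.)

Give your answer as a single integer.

Step 0 (initial): 3 infected
Step 1: +9 new -> 12 infected
Step 2: +14 new -> 26 infected
Step 3: +13 new -> 39 infected
Step 4: +10 new -> 49 infected
Step 5: +8 new -> 57 infected
Step 6: +2 new -> 59 infected
Step 7: +0 new -> 59 infected

Answer: 7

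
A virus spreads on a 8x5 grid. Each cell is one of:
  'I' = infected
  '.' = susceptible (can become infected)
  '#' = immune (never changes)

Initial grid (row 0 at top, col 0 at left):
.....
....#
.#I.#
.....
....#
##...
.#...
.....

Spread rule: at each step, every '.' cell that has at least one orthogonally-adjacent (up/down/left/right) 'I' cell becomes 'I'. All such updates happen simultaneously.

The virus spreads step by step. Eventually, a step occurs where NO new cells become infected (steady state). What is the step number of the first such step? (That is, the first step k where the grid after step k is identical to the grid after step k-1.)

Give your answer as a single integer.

Answer: 9

Derivation:
Step 0 (initial): 1 infected
Step 1: +3 new -> 4 infected
Step 2: +6 new -> 10 infected
Step 3: +8 new -> 18 infected
Step 4: +6 new -> 24 infected
Step 5: +3 new -> 27 infected
Step 6: +3 new -> 30 infected
Step 7: +2 new -> 32 infected
Step 8: +1 new -> 33 infected
Step 9: +0 new -> 33 infected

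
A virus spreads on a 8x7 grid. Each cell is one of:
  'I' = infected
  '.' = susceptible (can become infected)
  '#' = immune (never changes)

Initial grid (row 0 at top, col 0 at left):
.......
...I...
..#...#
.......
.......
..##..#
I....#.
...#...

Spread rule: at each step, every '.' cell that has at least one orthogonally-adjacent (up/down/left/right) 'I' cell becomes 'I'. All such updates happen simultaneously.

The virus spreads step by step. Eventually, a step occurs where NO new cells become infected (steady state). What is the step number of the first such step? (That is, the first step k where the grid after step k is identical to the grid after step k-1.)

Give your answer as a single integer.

Answer: 9

Derivation:
Step 0 (initial): 2 infected
Step 1: +7 new -> 9 infected
Step 2: +10 new -> 19 infected
Step 3: +13 new -> 32 infected
Step 4: +8 new -> 40 infected
Step 5: +4 new -> 44 infected
Step 6: +3 new -> 47 infected
Step 7: +1 new -> 48 infected
Step 8: +1 new -> 49 infected
Step 9: +0 new -> 49 infected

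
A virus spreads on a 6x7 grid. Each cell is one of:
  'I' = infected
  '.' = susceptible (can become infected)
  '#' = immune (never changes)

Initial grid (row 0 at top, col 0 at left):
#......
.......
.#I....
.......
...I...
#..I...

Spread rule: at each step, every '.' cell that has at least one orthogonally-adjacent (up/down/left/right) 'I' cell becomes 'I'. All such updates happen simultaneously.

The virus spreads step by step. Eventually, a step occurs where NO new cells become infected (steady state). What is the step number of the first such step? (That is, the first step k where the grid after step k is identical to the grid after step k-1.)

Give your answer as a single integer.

Step 0 (initial): 3 infected
Step 1: +8 new -> 11 infected
Step 2: +10 new -> 21 infected
Step 3: +10 new -> 31 infected
Step 4: +5 new -> 36 infected
Step 5: +2 new -> 38 infected
Step 6: +1 new -> 39 infected
Step 7: +0 new -> 39 infected

Answer: 7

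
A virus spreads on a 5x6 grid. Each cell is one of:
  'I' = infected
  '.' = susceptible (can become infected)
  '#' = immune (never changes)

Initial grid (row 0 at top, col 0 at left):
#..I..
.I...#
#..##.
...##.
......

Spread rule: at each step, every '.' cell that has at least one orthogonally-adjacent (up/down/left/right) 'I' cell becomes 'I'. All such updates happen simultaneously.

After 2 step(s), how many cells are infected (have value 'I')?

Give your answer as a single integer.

Step 0 (initial): 2 infected
Step 1: +7 new -> 9 infected
Step 2: +4 new -> 13 infected

Answer: 13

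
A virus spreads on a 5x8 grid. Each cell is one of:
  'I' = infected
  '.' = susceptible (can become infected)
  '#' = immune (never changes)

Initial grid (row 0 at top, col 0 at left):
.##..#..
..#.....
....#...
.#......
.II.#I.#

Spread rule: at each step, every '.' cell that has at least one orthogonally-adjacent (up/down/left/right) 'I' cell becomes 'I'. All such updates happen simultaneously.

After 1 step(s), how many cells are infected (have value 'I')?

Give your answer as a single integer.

Answer: 8

Derivation:
Step 0 (initial): 3 infected
Step 1: +5 new -> 8 infected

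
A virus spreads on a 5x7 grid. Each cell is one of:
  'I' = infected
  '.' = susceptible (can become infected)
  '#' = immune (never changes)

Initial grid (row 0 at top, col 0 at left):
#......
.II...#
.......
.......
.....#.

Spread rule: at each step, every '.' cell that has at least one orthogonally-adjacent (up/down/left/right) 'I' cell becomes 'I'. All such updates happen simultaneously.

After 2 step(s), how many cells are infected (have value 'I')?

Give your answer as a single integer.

Step 0 (initial): 2 infected
Step 1: +6 new -> 8 infected
Step 2: +6 new -> 14 infected

Answer: 14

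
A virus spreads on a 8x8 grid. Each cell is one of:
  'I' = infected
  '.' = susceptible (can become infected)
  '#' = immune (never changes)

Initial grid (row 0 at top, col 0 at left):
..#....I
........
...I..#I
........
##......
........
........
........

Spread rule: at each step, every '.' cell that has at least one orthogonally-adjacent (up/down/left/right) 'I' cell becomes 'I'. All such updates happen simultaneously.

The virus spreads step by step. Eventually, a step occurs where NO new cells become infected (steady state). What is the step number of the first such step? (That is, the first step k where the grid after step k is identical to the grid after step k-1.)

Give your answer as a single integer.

Step 0 (initial): 3 infected
Step 1: +7 new -> 10 infected
Step 2: +12 new -> 22 infected
Step 3: +11 new -> 33 infected
Step 4: +9 new -> 42 infected
Step 5: +8 new -> 50 infected
Step 6: +6 new -> 56 infected
Step 7: +3 new -> 59 infected
Step 8: +1 new -> 60 infected
Step 9: +0 new -> 60 infected

Answer: 9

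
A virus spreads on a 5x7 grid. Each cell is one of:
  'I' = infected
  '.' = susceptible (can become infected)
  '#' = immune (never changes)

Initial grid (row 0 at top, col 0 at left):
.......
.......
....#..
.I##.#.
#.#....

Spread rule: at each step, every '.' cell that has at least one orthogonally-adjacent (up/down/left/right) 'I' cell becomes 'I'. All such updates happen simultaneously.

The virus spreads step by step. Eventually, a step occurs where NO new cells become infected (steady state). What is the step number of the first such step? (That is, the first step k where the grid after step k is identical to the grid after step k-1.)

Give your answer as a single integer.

Step 0 (initial): 1 infected
Step 1: +3 new -> 4 infected
Step 2: +3 new -> 7 infected
Step 3: +4 new -> 11 infected
Step 4: +3 new -> 14 infected
Step 5: +2 new -> 16 infected
Step 6: +2 new -> 18 infected
Step 7: +3 new -> 21 infected
Step 8: +2 new -> 23 infected
Step 9: +1 new -> 24 infected
Step 10: +1 new -> 25 infected
Step 11: +1 new -> 26 infected
Step 12: +1 new -> 27 infected
Step 13: +2 new -> 29 infected
Step 14: +0 new -> 29 infected

Answer: 14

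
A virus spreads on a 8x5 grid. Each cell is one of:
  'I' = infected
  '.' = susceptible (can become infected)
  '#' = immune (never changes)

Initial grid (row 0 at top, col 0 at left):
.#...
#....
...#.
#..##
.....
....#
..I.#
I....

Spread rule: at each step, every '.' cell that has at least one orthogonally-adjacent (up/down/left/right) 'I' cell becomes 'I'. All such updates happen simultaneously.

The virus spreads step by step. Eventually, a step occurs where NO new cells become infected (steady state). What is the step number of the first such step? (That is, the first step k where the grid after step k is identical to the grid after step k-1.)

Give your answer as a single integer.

Answer: 9

Derivation:
Step 0 (initial): 2 infected
Step 1: +6 new -> 8 infected
Step 2: +5 new -> 13 infected
Step 3: +5 new -> 18 infected
Step 4: +3 new -> 21 infected
Step 5: +2 new -> 23 infected
Step 6: +4 new -> 27 infected
Step 7: +2 new -> 29 infected
Step 8: +2 new -> 31 infected
Step 9: +0 new -> 31 infected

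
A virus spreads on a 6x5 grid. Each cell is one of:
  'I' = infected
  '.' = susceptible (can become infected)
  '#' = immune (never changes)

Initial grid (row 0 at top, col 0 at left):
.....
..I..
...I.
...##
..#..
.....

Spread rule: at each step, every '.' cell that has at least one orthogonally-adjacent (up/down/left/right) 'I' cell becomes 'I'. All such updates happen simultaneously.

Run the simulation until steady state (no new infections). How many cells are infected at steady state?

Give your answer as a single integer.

Step 0 (initial): 2 infected
Step 1: +5 new -> 7 infected
Step 2: +6 new -> 13 infected
Step 3: +4 new -> 17 infected
Step 4: +2 new -> 19 infected
Step 5: +2 new -> 21 infected
Step 6: +2 new -> 23 infected
Step 7: +1 new -> 24 infected
Step 8: +2 new -> 26 infected
Step 9: +1 new -> 27 infected
Step 10: +0 new -> 27 infected

Answer: 27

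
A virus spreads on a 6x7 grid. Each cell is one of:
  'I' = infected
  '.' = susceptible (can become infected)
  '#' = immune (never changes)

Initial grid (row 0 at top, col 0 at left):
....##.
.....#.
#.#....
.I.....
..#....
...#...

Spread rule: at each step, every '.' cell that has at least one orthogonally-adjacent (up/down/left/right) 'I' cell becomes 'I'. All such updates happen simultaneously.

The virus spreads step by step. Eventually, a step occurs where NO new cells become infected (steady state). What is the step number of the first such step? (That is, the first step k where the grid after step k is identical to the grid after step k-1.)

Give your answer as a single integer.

Step 0 (initial): 1 infected
Step 1: +4 new -> 5 infected
Step 2: +4 new -> 9 infected
Step 3: +8 new -> 17 infected
Step 4: +6 new -> 23 infected
Step 5: +6 new -> 29 infected
Step 6: +3 new -> 32 infected
Step 7: +2 new -> 34 infected
Step 8: +1 new -> 35 infected
Step 9: +0 new -> 35 infected

Answer: 9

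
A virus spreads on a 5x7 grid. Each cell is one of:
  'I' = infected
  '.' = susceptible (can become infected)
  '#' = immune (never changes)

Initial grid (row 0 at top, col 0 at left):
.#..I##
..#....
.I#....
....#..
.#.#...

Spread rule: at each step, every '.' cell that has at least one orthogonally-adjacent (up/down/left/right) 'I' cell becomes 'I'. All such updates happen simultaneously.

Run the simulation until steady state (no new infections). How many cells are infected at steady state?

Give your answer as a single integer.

Answer: 27

Derivation:
Step 0 (initial): 2 infected
Step 1: +5 new -> 7 infected
Step 2: +7 new -> 14 infected
Step 3: +7 new -> 21 infected
Step 4: +2 new -> 23 infected
Step 5: +2 new -> 25 infected
Step 6: +2 new -> 27 infected
Step 7: +0 new -> 27 infected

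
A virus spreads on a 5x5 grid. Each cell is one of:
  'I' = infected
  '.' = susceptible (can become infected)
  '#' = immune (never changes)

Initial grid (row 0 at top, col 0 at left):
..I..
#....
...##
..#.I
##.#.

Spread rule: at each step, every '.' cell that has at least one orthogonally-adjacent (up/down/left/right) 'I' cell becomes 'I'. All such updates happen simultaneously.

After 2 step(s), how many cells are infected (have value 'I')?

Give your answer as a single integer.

Answer: 12

Derivation:
Step 0 (initial): 2 infected
Step 1: +5 new -> 7 infected
Step 2: +5 new -> 12 infected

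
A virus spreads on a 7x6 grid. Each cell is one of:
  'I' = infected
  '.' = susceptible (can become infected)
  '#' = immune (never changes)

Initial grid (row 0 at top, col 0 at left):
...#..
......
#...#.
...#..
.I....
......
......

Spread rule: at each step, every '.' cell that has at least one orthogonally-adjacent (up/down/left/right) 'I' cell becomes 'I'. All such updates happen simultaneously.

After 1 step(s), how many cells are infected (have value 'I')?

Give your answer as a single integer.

Step 0 (initial): 1 infected
Step 1: +4 new -> 5 infected

Answer: 5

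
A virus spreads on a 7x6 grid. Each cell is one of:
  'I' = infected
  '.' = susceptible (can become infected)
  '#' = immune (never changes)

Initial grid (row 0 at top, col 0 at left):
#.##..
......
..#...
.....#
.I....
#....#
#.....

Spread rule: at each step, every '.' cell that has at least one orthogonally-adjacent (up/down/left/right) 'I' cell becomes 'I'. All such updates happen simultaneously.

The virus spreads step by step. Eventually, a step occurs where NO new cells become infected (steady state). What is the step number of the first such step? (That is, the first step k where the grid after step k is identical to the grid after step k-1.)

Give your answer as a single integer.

Step 0 (initial): 1 infected
Step 1: +4 new -> 5 infected
Step 2: +6 new -> 11 infected
Step 3: +6 new -> 17 infected
Step 4: +8 new -> 25 infected
Step 5: +3 new -> 28 infected
Step 6: +3 new -> 31 infected
Step 7: +2 new -> 33 infected
Step 8: +1 new -> 34 infected
Step 9: +0 new -> 34 infected

Answer: 9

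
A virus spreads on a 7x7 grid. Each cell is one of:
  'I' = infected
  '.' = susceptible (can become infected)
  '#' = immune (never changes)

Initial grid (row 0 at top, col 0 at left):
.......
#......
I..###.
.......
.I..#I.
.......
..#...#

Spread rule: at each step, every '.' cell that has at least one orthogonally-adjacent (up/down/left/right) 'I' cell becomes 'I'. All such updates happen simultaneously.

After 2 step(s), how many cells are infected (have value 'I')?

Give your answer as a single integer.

Step 0 (initial): 3 infected
Step 1: +9 new -> 12 infected
Step 2: +12 new -> 24 infected

Answer: 24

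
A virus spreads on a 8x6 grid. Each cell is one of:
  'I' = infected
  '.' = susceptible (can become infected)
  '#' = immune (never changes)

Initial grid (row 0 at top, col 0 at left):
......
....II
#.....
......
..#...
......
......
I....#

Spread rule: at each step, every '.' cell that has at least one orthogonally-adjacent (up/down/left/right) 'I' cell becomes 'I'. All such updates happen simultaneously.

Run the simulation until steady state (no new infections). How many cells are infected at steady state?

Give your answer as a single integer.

Step 0 (initial): 3 infected
Step 1: +7 new -> 10 infected
Step 2: +8 new -> 18 infected
Step 3: +10 new -> 28 infected
Step 4: +12 new -> 40 infected
Step 5: +5 new -> 45 infected
Step 6: +0 new -> 45 infected

Answer: 45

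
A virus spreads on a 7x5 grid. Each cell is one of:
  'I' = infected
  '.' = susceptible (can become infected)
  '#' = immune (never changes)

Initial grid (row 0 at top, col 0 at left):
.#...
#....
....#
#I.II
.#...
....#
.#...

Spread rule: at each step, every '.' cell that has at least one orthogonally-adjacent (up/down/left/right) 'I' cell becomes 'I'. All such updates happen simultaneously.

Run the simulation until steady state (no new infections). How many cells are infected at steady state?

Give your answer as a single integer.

Step 0 (initial): 3 infected
Step 1: +5 new -> 8 infected
Step 2: +6 new -> 14 infected
Step 3: +5 new -> 19 infected
Step 4: +5 new -> 24 infected
Step 5: +1 new -> 25 infected
Step 6: +2 new -> 27 infected
Step 7: +0 new -> 27 infected

Answer: 27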